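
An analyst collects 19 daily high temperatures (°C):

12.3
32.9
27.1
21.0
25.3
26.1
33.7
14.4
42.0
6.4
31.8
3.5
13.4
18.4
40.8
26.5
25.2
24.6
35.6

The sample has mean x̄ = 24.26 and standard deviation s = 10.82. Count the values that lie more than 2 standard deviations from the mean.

0

Cutoffs: x̄ ± 2s = [2.62, 45.90].
Every value lies within the cutoffs.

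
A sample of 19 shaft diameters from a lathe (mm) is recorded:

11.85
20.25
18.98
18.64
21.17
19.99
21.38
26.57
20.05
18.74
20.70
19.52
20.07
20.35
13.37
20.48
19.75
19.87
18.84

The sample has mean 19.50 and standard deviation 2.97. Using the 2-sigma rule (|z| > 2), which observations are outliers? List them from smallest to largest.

Cutoffs at x̄ ± 2s: 19.50 ± 2·2.97 = [13.56, 25.44].
11.85: z = -2.58, |z| > 2 → outlier.
13.37: z = -2.06, |z| > 2 → outlier.
26.57: z = 2.38, |z| > 2 → outlier.
Every other value lies within [13.56, 25.44].

11.85, 13.37, 26.57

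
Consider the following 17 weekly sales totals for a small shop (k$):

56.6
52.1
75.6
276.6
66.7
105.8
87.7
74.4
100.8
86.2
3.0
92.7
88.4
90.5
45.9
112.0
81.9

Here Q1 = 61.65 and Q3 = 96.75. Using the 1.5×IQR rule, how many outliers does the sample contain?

IQR = 35.10; fences at 61.65 − 52.65 = 9.00 and 96.75 + 52.65 = 149.40.
Outside the cutoffs: 3.0, 276.6.

2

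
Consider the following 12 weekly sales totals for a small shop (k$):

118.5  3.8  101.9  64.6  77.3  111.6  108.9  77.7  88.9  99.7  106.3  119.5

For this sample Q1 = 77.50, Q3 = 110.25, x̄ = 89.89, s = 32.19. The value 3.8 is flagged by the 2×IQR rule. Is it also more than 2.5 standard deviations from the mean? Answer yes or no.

yes

z = (3.8 − 89.89) / 32.19 = -2.67.
|z| = 2.67 > 2.5.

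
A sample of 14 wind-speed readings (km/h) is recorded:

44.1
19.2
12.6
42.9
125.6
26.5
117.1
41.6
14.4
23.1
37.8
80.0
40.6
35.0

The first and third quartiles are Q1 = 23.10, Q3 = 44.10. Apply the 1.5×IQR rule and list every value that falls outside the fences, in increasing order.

IQR = Q3 − Q1 = 44.10 − 23.10 = 21.00.
Lower fence = Q1 − 1.5·IQR = 23.10 − 31.50 = -8.40.
Upper fence = Q3 + 1.5·IQR = 44.10 + 31.50 = 75.60.
80.0 > 75.60 → outlier.
117.1 > 75.60 → outlier.
125.6 > 75.60 → outlier.
All remaining values lie within [-8.40, 75.60].

80.0, 117.1, 125.6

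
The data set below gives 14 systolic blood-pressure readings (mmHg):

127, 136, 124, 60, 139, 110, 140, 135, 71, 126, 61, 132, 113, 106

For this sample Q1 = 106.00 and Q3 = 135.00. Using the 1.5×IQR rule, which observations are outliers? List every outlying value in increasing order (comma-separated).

IQR = Q3 − Q1 = 135.00 − 106.00 = 29.00.
Lower fence = Q1 − 1.5·IQR = 106.00 − 43.50 = 62.50.
Upper fence = Q3 + 1.5·IQR = 135.00 + 43.50 = 178.50.
60 < 62.50 → outlier.
61 < 62.50 → outlier.
All remaining values lie within [62.50, 178.50].

60, 61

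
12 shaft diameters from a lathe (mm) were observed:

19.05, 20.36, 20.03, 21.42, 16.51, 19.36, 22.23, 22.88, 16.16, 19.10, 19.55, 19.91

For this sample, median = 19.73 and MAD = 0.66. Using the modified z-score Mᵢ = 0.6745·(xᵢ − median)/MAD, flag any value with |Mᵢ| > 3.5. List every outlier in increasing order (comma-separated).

16.16

|Mᵢ| > 3.5 ⇔ |xᵢ − 19.73| > 3.5·0.66/0.6745 = 3.42.
So outliers lie outside [16.31, 23.15].
16.16: M = -3.65 → outlier.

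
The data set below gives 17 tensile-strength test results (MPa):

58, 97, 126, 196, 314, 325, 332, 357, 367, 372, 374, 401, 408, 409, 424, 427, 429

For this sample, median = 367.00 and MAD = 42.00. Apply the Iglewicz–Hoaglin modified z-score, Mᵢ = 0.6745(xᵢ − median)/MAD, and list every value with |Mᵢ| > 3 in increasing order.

|Mᵢ| > 3 ⇔ |xᵢ − 367.00| > 3·42.00/0.6745 = 186.81.
So outliers lie outside [180.19, 553.81].
58: M = -4.96 → outlier.
97: M = -4.34 → outlier.
126: M = -3.87 → outlier.

58, 97, 126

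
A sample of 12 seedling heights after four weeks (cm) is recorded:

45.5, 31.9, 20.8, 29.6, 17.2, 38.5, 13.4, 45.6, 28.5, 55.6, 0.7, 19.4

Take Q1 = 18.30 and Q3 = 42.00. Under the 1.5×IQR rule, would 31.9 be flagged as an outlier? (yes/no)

no

IQR = Q3 − Q1 = 42.00 − 18.30 = 23.70.
Lower fence = Q1 − 1.5·IQR = 18.30 − 35.55 = -17.25.
Upper fence = Q3 + 1.5·IQR = 42.00 + 35.55 = 77.55.
31.9 lies within [-17.25, 77.55].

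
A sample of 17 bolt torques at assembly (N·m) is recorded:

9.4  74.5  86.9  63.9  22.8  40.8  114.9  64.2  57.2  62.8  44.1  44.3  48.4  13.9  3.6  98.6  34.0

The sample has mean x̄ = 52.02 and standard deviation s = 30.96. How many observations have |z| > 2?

1

Cutoffs: x̄ ± 2s = [-9.90, 113.94].
Outside the cutoffs: 114.9.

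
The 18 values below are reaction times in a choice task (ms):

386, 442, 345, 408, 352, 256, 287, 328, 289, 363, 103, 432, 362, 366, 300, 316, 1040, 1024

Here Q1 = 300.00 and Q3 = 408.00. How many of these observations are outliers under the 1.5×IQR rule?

3

IQR = 108.00; fences at 300.00 − 162.00 = 138.00 and 408.00 + 162.00 = 570.00.
Outside the cutoffs: 103, 1024, 1040.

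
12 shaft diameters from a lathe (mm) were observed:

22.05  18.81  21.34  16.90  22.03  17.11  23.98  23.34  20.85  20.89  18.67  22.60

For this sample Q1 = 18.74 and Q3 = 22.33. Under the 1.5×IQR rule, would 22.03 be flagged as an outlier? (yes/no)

IQR = Q3 − Q1 = 22.33 − 18.74 = 3.59.
Lower fence = Q1 − 1.5·IQR = 18.74 − 5.385 = 13.355.
Upper fence = Q3 + 1.5·IQR = 22.33 + 5.385 = 27.715.
22.03 lies within [13.355, 27.715].

no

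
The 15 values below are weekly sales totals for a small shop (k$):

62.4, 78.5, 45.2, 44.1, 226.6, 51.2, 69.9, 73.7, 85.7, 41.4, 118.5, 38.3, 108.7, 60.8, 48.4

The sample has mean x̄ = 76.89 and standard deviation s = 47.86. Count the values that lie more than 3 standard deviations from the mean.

Cutoffs: x̄ ± 3s = [-66.69, 220.47].
Outside the cutoffs: 226.6.

1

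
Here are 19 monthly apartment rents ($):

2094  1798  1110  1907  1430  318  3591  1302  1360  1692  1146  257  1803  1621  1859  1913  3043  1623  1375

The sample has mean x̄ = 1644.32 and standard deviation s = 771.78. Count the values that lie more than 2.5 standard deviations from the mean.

1

Cutoffs: x̄ ± 2.5s = [-285.13, 3573.77].
Outside the cutoffs: 3591.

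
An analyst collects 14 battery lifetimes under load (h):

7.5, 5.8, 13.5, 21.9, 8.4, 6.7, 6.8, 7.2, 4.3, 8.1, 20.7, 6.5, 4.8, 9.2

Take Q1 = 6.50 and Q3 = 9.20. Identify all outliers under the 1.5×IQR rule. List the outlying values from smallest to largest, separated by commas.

IQR = Q3 − Q1 = 9.20 − 6.50 = 2.70.
Lower fence = Q1 − 1.5·IQR = 6.50 − 4.05 = 2.45.
Upper fence = Q3 + 1.5·IQR = 9.20 + 4.05 = 13.25.
13.5 > 13.25 → outlier.
20.7 > 13.25 → outlier.
21.9 > 13.25 → outlier.
All remaining values lie within [2.45, 13.25].

13.5, 20.7, 21.9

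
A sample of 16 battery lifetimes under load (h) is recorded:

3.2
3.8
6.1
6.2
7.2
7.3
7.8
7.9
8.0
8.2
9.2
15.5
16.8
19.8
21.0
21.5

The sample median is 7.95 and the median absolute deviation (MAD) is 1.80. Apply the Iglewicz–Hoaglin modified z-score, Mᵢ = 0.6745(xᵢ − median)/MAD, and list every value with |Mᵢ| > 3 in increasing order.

16.8, 19.8, 21.0, 21.5

|Mᵢ| > 3 ⇔ |xᵢ − 7.95| > 3·1.80/0.6745 = 8.01.
So outliers lie outside [-0.06, 15.96].
16.8: M = 3.32 → outlier.
19.8: M = 4.44 → outlier.
21.0: M = 4.89 → outlier.
21.5: M = 5.08 → outlier.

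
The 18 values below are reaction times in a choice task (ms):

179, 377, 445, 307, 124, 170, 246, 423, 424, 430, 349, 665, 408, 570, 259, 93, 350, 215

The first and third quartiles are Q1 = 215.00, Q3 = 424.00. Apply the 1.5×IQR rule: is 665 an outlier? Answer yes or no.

no

IQR = Q3 − Q1 = 424.00 − 215.00 = 209.00.
Lower fence = Q1 − 1.5·IQR = 215.00 − 313.50 = -98.50.
Upper fence = Q3 + 1.5·IQR = 424.00 + 313.50 = 737.50.
665 lies within [-98.50, 737.50].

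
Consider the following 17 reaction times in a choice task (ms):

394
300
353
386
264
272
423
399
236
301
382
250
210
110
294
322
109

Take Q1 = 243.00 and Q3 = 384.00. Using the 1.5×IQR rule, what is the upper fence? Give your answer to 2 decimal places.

595.50

IQR = Q3 − Q1 = 384.00 − 243.00 = 141.00.
Lower fence = Q1 − 1.5·IQR = 243.00 − 211.50 = 31.50.
Upper fence = Q3 + 1.5·IQR = 384.00 + 211.50 = 595.50.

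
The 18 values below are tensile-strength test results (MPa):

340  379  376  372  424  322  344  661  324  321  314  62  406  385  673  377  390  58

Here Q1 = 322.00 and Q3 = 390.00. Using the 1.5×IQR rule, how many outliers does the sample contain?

IQR = 68.00; fences at 322.00 − 102.00 = 220.00 and 390.00 + 102.00 = 492.00.
Outside the cutoffs: 58, 62, 661, 673.

4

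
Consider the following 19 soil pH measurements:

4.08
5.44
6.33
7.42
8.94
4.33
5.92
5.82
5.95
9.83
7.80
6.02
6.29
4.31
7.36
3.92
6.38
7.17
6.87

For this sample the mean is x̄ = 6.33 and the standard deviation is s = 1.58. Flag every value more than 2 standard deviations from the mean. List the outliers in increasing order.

Cutoffs at x̄ ± 2s: 6.33 ± 2·1.58 = [3.17, 9.49].
9.83: z = 2.22, |z| > 2 → outlier.
Every other value lies within [3.17, 9.49].

9.83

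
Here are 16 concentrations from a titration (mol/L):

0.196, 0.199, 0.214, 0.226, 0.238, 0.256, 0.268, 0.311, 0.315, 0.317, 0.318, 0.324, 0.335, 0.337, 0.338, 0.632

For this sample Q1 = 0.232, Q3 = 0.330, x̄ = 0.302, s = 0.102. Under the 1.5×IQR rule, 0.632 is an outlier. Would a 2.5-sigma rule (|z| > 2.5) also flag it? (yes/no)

z = (0.632 − 0.302) / 0.102 = 3.24.
|z| = 3.24 > 2.5.

yes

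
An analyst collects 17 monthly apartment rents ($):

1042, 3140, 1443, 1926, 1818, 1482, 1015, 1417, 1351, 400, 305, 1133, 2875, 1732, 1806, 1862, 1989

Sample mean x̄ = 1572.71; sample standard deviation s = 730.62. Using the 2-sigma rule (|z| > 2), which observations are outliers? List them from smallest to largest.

3140

Cutoffs at x̄ ± 2s: 1572.71 ± 2·730.62 = [111.47, 3033.95].
3140: z = 2.15, |z| > 2 → outlier.
Every other value lies within [111.47, 3033.95].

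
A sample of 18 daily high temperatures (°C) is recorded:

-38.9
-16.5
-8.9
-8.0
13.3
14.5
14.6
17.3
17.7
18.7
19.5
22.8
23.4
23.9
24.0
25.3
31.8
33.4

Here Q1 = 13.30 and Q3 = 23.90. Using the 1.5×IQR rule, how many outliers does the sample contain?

4

IQR = 10.60; fences at 13.30 − 15.90 = -2.60 and 23.90 + 15.90 = 39.80.
Outside the cutoffs: -38.9, -16.5, -8.9, -8.0.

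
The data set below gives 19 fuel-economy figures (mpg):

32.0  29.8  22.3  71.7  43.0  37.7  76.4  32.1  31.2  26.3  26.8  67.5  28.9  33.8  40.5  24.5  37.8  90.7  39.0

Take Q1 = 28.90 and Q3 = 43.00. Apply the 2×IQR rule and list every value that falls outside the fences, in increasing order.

IQR = Q3 − Q1 = 43.00 − 28.90 = 14.10.
Lower fence = Q1 − 2·IQR = 28.90 − 28.20 = 0.70.
Upper fence = Q3 + 2·IQR = 43.00 + 28.20 = 71.20.
71.7 > 71.20 → outlier.
76.4 > 71.20 → outlier.
90.7 > 71.20 → outlier.
All remaining values lie within [0.70, 71.20].

71.7, 76.4, 90.7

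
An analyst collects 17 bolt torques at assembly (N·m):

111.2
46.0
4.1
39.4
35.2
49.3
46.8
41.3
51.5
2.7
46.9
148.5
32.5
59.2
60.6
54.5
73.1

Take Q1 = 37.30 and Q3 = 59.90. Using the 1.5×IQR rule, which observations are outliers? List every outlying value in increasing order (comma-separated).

IQR = Q3 − Q1 = 59.90 − 37.30 = 22.60.
Lower fence = Q1 − 1.5·IQR = 37.30 − 33.90 = 3.40.
Upper fence = Q3 + 1.5·IQR = 59.90 + 33.90 = 93.80.
2.7 < 3.40 → outlier.
111.2 > 93.80 → outlier.
148.5 > 93.80 → outlier.
All remaining values lie within [3.40, 93.80].

2.7, 111.2, 148.5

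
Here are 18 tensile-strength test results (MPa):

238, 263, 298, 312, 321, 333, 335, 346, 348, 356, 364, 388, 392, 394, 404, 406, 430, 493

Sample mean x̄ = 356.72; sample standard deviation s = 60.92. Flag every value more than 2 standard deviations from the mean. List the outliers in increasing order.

Cutoffs at x̄ ± 2s: 356.72 ± 2·60.92 = [234.88, 478.56].
493: z = 2.24, |z| > 2 → outlier.
Every other value lies within [234.88, 478.56].

493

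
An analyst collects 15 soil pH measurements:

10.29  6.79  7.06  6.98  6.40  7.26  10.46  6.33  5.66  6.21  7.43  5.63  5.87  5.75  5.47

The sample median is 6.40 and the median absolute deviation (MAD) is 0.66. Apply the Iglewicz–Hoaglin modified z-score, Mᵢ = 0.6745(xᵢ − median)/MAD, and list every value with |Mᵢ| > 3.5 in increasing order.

10.29, 10.46

|Mᵢ| > 3.5 ⇔ |xᵢ − 6.40| > 3.5·0.66/0.6745 = 3.42.
So outliers lie outside [2.98, 9.82].
10.29: M = 3.98 → outlier.
10.46: M = 4.15 → outlier.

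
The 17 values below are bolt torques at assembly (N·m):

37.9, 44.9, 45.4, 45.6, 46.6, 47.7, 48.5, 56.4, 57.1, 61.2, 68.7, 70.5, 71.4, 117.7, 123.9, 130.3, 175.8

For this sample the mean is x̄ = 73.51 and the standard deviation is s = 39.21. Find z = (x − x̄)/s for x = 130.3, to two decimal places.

1.45

z = (130.3 − 73.51) / 39.21 = 1.45.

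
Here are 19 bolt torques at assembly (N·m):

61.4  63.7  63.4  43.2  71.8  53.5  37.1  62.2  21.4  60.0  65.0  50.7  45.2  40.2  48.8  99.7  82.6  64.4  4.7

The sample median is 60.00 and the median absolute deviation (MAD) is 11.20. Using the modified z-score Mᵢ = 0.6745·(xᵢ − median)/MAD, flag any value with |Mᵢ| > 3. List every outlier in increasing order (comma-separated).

4.7

|Mᵢ| > 3 ⇔ |xᵢ − 60.00| > 3·11.20/0.6745 = 49.81.
So outliers lie outside [10.19, 109.81].
4.7: M = -3.33 → outlier.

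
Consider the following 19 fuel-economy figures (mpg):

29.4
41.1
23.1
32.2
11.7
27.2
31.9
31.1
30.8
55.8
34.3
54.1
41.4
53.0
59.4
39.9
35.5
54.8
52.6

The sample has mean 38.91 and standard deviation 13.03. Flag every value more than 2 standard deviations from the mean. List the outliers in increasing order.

11.7

Cutoffs at x̄ ± 2s: 38.91 ± 2·13.03 = [12.85, 64.97].
11.7: z = -2.09, |z| > 2 → outlier.
Every other value lies within [12.85, 64.97].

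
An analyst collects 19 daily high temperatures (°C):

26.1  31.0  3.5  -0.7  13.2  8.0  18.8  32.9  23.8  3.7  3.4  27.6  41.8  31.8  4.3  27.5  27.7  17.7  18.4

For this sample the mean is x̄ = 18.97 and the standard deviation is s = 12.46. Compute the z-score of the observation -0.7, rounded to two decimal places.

-1.58

z = (-0.7 − 18.97) / 12.46 = -1.58.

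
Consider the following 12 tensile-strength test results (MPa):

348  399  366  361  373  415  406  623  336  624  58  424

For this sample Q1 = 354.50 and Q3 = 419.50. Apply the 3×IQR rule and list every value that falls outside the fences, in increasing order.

IQR = Q3 − Q1 = 419.50 − 354.50 = 65.00.
Lower fence = Q1 − 3·IQR = 354.50 − 195.00 = 159.50.
Upper fence = Q3 + 3·IQR = 419.50 + 195.00 = 614.50.
58 < 159.50 → outlier.
623 > 614.50 → outlier.
624 > 614.50 → outlier.
All remaining values lie within [159.50, 614.50].

58, 623, 624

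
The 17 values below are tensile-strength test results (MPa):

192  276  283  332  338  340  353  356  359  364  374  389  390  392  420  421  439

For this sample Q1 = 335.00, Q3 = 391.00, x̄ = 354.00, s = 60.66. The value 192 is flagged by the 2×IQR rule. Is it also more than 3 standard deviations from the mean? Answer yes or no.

z = (192 − 354.00) / 60.66 = -2.67.
|z| = 2.67 ≤ 3.

no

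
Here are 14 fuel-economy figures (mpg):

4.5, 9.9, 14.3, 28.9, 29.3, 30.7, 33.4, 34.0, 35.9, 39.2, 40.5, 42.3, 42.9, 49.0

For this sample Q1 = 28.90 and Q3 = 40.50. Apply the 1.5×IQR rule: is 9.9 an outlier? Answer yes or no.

IQR = Q3 − Q1 = 40.50 − 28.90 = 11.60.
Lower fence = Q1 − 1.5·IQR = 28.90 − 17.40 = 11.50.
Upper fence = Q3 + 1.5·IQR = 40.50 + 17.40 = 57.90.
9.9 lies below the lower fence.

yes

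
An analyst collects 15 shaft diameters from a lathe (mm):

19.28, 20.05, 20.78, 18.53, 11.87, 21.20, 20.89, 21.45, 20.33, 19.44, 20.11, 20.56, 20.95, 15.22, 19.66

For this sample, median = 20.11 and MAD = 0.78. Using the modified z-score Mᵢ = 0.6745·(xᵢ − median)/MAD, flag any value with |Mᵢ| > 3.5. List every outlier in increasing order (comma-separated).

11.87, 15.22

|Mᵢ| > 3.5 ⇔ |xᵢ − 20.11| > 3.5·0.78/0.6745 = 4.05.
So outliers lie outside [16.06, 24.16].
11.87: M = -7.13 → outlier.
15.22: M = -4.23 → outlier.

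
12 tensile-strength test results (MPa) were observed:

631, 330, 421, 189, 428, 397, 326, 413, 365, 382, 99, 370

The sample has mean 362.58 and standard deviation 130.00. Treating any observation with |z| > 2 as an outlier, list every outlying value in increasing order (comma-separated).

Cutoffs at x̄ ± 2s: 362.58 ± 2·130.00 = [102.58, 622.58].
99: z = -2.03, |z| > 2 → outlier.
631: z = 2.06, |z| > 2 → outlier.
Every other value lies within [102.58, 622.58].

99, 631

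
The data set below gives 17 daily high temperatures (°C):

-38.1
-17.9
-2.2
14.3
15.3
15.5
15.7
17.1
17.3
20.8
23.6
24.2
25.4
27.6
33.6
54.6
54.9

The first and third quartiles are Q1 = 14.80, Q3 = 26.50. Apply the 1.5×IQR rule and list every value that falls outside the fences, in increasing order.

IQR = Q3 − Q1 = 26.50 − 14.80 = 11.70.
Lower fence = Q1 − 1.5·IQR = 14.80 − 17.55 = -2.75.
Upper fence = Q3 + 1.5·IQR = 26.50 + 17.55 = 44.05.
-38.1 < -2.75 → outlier.
-17.9 < -2.75 → outlier.
54.6 > 44.05 → outlier.
54.9 > 44.05 → outlier.
All remaining values lie within [-2.75, 44.05].

-38.1, -17.9, 54.6, 54.9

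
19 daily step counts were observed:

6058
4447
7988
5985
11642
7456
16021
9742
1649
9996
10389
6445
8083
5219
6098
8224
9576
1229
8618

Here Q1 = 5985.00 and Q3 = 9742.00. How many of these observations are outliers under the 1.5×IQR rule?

1

IQR = 3757.00; fences at 5985.00 − 5635.50 = 349.50 and 9742.00 + 5635.50 = 15377.50.
Outside the cutoffs: 16021.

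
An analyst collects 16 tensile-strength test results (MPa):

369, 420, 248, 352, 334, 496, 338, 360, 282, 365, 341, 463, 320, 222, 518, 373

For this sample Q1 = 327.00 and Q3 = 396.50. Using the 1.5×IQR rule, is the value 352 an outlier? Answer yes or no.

IQR = Q3 − Q1 = 396.50 − 327.00 = 69.50.
Lower fence = Q1 − 1.5·IQR = 327.00 − 104.25 = 222.75.
Upper fence = Q3 + 1.5·IQR = 396.50 + 104.25 = 500.75.
352 lies within [222.75, 500.75].

no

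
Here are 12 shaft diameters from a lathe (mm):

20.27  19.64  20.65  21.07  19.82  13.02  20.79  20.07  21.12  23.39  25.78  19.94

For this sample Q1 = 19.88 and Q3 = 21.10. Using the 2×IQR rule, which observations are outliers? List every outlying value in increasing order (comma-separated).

13.02, 25.78

IQR = Q3 − Q1 = 21.10 − 19.88 = 1.22.
Lower fence = Q1 − 2·IQR = 19.88 − 2.44 = 17.44.
Upper fence = Q3 + 2·IQR = 21.10 + 2.44 = 23.54.
13.02 < 17.44 → outlier.
25.78 > 23.54 → outlier.
All remaining values lie within [17.44, 23.54].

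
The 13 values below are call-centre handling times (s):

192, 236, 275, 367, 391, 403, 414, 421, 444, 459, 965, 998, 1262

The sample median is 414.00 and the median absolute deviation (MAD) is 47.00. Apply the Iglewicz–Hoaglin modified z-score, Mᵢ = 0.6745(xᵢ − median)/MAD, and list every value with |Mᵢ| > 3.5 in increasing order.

965, 998, 1262

|Mᵢ| > 3.5 ⇔ |xᵢ − 414.00| > 3.5·47.00/0.6745 = 243.88.
So outliers lie outside [170.12, 657.88].
965: M = 7.91 → outlier.
998: M = 8.38 → outlier.
1262: M = 12.17 → outlier.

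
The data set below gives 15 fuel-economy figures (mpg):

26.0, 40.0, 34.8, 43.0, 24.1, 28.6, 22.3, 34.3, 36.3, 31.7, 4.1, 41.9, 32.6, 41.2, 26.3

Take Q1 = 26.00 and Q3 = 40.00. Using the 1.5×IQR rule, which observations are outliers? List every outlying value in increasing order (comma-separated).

IQR = Q3 − Q1 = 40.00 − 26.00 = 14.00.
Lower fence = Q1 − 1.5·IQR = 26.00 − 21.00 = 5.00.
Upper fence = Q3 + 1.5·IQR = 40.00 + 21.00 = 61.00.
4.1 < 5.00 → outlier.
All remaining values lie within [5.00, 61.00].

4.1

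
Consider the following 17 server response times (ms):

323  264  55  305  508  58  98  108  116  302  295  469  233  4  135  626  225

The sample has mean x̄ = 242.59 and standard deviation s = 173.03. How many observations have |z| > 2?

1

Cutoffs: x̄ ± 2s = [-103.47, 588.65].
Outside the cutoffs: 626.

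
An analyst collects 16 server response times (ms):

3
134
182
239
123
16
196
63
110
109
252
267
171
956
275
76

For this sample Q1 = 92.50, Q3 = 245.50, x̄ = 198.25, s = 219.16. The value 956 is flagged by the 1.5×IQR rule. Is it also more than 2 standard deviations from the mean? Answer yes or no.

z = (956 − 198.25) / 219.16 = 3.46.
|z| = 3.46 > 2.

yes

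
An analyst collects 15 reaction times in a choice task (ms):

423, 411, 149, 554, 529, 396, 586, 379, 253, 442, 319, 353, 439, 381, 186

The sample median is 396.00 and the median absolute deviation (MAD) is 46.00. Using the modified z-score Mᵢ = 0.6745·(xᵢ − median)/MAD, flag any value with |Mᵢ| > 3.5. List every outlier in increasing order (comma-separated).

149

|Mᵢ| > 3.5 ⇔ |xᵢ − 396.00| > 3.5·46.00/0.6745 = 238.70.
So outliers lie outside [157.30, 634.70].
149: M = -3.62 → outlier.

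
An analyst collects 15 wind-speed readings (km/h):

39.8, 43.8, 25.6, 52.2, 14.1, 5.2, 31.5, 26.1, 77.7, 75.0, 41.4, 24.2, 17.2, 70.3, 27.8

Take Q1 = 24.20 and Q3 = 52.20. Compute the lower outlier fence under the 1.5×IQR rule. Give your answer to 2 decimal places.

-17.80

IQR = Q3 − Q1 = 52.20 − 24.20 = 28.00.
Lower fence = Q1 − 1.5·IQR = 24.20 − 42.00 = -17.80.
Upper fence = Q3 + 1.5·IQR = 52.20 + 42.00 = 94.20.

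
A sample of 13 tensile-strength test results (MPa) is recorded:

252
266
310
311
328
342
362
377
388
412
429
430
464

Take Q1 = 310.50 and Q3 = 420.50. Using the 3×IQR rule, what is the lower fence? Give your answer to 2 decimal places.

IQR = Q3 − Q1 = 420.50 − 310.50 = 110.00.
Lower fence = Q1 − 3·IQR = 310.50 − 330.00 = -19.50.
Upper fence = Q3 + 3·IQR = 420.50 + 330.00 = 750.50.

-19.50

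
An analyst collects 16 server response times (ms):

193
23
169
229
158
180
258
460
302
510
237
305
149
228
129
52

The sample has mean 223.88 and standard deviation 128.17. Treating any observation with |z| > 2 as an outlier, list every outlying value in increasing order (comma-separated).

Cutoffs at x̄ ± 2s: 223.88 ± 2·128.17 = [-32.46, 480.22].
510: z = 2.23, |z| > 2 → outlier.
Every other value lies within [-32.46, 480.22].

510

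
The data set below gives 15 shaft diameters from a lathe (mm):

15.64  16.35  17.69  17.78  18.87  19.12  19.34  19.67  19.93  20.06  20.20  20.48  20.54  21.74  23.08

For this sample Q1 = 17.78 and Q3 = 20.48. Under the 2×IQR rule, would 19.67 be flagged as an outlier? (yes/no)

IQR = Q3 − Q1 = 20.48 − 17.78 = 2.70.
Lower fence = Q1 − 2·IQR = 17.78 − 5.40 = 12.38.
Upper fence = Q3 + 2·IQR = 20.48 + 5.40 = 25.88.
19.67 lies within [12.38, 25.88].

no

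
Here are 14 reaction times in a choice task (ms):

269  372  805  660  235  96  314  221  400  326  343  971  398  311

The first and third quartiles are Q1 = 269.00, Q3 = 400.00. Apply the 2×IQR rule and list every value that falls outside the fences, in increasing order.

805, 971

IQR = Q3 − Q1 = 400.00 − 269.00 = 131.00.
Lower fence = Q1 − 2·IQR = 269.00 − 262.00 = 7.00.
Upper fence = Q3 + 2·IQR = 400.00 + 262.00 = 662.00.
805 > 662.00 → outlier.
971 > 662.00 → outlier.
All remaining values lie within [7.00, 662.00].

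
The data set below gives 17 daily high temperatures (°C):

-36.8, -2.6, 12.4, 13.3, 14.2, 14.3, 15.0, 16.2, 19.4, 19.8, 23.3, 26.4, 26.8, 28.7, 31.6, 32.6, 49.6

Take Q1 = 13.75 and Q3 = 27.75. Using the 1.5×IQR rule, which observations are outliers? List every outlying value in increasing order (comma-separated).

-36.8, 49.6

IQR = Q3 − Q1 = 27.75 − 13.75 = 14.00.
Lower fence = Q1 − 1.5·IQR = 13.75 − 21.00 = -7.25.
Upper fence = Q3 + 1.5·IQR = 27.75 + 21.00 = 48.75.
-36.8 < -7.25 → outlier.
49.6 > 48.75 → outlier.
All remaining values lie within [-7.25, 48.75].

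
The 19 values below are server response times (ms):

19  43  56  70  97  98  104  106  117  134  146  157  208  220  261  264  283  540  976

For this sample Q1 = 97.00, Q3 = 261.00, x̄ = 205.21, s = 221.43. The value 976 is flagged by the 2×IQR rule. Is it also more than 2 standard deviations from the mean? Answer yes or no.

yes

z = (976 − 205.21) / 221.43 = 3.48.
|z| = 3.48 > 2.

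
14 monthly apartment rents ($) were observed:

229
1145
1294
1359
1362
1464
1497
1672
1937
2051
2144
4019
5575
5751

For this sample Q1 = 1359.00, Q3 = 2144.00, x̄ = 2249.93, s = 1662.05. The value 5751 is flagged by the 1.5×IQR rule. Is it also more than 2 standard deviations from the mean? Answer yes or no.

yes

z = (5751 − 2249.93) / 1662.05 = 2.11.
|z| = 2.11 > 2.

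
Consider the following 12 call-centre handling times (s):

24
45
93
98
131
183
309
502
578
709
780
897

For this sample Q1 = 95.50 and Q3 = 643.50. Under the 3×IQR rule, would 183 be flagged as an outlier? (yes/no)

no

IQR = Q3 − Q1 = 643.50 − 95.50 = 548.00.
Lower fence = Q1 − 3·IQR = 95.50 − 1644.00 = -1548.50.
Upper fence = Q3 + 3·IQR = 643.50 + 1644.00 = 2287.50.
183 lies within [-1548.50, 2287.50].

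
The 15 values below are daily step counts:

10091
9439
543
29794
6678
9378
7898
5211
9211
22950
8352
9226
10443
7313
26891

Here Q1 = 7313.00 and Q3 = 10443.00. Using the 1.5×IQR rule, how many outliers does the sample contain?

IQR = 3130.00; fences at 7313.00 − 4695.00 = 2618.00 and 10443.00 + 4695.00 = 15138.00.
Outside the cutoffs: 543, 22950, 26891, 29794.

4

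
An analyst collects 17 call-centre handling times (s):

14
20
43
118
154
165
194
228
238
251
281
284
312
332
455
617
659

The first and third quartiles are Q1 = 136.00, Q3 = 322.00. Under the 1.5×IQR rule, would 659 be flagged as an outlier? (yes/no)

IQR = Q3 − Q1 = 322.00 − 136.00 = 186.00.
Lower fence = Q1 − 1.5·IQR = 136.00 − 279.00 = -143.00.
Upper fence = Q3 + 1.5·IQR = 322.00 + 279.00 = 601.00.
659 lies above the upper fence.

yes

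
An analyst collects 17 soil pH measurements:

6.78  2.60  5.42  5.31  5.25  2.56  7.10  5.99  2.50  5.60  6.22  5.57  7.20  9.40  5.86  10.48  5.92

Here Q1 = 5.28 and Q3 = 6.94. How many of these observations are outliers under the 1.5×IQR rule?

4

IQR = 1.66; fences at 5.28 − 2.49 = 2.79 and 6.94 + 2.49 = 9.43.
Outside the cutoffs: 2.50, 2.56, 2.60, 10.48.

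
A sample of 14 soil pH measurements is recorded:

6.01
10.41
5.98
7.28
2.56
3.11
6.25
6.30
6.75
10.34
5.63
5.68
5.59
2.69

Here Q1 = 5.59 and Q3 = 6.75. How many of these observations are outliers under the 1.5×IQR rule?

IQR = 1.16; fences at 5.59 − 1.74 = 3.85 and 6.75 + 1.74 = 8.49.
Outside the cutoffs: 2.56, 2.69, 3.11, 10.34, 10.41.

5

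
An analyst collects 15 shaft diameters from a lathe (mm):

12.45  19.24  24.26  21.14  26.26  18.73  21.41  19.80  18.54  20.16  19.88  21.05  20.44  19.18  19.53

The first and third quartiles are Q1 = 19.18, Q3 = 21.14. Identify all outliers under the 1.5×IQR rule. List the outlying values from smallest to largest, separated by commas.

12.45, 24.26, 26.26

IQR = Q3 − Q1 = 21.14 − 19.18 = 1.96.
Lower fence = Q1 − 1.5·IQR = 19.18 − 2.94 = 16.24.
Upper fence = Q3 + 1.5·IQR = 21.14 + 2.94 = 24.08.
12.45 < 16.24 → outlier.
24.26 > 24.08 → outlier.
26.26 > 24.08 → outlier.
All remaining values lie within [16.24, 24.08].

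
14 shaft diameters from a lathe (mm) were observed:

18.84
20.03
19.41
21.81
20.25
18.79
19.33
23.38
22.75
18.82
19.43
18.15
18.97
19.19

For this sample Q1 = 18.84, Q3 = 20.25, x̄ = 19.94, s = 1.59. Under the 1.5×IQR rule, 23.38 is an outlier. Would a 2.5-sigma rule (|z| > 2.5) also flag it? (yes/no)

z = (23.38 − 19.94) / 1.59 = 2.16.
|z| = 2.16 ≤ 2.5.

no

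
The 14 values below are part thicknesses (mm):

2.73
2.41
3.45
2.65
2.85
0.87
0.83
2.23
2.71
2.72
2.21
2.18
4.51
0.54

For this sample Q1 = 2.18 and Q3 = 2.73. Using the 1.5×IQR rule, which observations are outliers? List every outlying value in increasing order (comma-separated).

0.54, 0.83, 0.87, 4.51

IQR = Q3 − Q1 = 2.73 − 2.18 = 0.55.
Lower fence = Q1 − 1.5·IQR = 2.18 − 0.825 = 1.355.
Upper fence = Q3 + 1.5·IQR = 2.73 + 0.825 = 3.555.
0.54 < 1.355 → outlier.
0.83 < 1.355 → outlier.
0.87 < 1.355 → outlier.
4.51 > 3.555 → outlier.
All remaining values lie within [1.355, 3.555].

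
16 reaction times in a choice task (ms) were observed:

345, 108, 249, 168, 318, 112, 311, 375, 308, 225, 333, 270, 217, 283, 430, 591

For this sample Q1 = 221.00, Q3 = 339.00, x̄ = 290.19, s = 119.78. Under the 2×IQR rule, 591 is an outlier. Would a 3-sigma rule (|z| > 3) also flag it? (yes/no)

z = (591 − 290.19) / 119.78 = 2.51.
|z| = 2.51 ≤ 3.

no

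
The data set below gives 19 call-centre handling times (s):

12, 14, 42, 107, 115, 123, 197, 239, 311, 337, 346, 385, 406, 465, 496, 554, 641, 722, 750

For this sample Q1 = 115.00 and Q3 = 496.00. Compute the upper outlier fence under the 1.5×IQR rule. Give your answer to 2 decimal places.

1067.50

IQR = Q3 − Q1 = 496.00 − 115.00 = 381.00.
Lower fence = Q1 − 1.5·IQR = 115.00 − 571.50 = -456.50.
Upper fence = Q3 + 1.5·IQR = 496.00 + 571.50 = 1067.50.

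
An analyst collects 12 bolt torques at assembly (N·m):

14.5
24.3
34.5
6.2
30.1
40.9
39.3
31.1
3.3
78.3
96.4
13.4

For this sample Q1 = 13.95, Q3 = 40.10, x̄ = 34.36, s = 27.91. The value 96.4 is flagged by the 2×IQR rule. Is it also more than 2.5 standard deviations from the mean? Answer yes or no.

no

z = (96.4 − 34.36) / 27.91 = 2.22.
|z| = 2.22 ≤ 2.5.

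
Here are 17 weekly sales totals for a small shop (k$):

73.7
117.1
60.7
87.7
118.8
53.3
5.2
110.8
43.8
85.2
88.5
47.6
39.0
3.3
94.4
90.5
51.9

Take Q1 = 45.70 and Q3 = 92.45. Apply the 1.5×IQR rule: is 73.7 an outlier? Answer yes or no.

IQR = Q3 − Q1 = 92.45 − 45.70 = 46.75.
Lower fence = Q1 − 1.5·IQR = 45.70 − 70.125 = -24.425.
Upper fence = Q3 + 1.5·IQR = 92.45 + 70.125 = 162.575.
73.7 lies within [-24.425, 162.575].

no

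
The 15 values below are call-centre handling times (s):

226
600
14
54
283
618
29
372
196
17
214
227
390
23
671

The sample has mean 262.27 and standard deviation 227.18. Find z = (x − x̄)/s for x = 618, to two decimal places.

z = (618 − 262.27) / 227.18 = 1.57.

1.57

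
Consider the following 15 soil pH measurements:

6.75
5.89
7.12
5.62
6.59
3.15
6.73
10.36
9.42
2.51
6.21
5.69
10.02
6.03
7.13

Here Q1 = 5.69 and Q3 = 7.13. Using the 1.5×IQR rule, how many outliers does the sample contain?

5

IQR = 1.44; fences at 5.69 − 2.16 = 3.53 and 7.13 + 2.16 = 9.29.
Outside the cutoffs: 2.51, 3.15, 9.42, 10.02, 10.36.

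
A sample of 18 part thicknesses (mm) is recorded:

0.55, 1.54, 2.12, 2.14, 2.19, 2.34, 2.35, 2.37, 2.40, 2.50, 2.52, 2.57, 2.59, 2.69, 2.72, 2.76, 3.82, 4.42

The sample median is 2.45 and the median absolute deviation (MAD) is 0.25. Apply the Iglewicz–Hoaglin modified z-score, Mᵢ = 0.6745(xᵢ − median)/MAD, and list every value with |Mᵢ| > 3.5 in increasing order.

|Mᵢ| > 3.5 ⇔ |xᵢ − 2.45| > 3.5·0.25/0.6745 = 1.30.
So outliers lie outside [1.15, 3.75].
0.55: M = -5.13 → outlier.
3.82: M = 3.70 → outlier.
4.42: M = 5.32 → outlier.

0.55, 3.82, 4.42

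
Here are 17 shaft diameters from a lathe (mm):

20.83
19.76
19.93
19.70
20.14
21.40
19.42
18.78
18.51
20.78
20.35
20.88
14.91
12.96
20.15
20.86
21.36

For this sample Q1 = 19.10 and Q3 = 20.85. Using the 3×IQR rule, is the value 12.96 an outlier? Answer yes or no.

IQR = Q3 − Q1 = 20.85 − 19.10 = 1.75.
Lower fence = Q1 − 3·IQR = 19.10 − 5.25 = 13.85.
Upper fence = Q3 + 3·IQR = 20.85 + 5.25 = 26.10.
12.96 lies below the lower fence.

yes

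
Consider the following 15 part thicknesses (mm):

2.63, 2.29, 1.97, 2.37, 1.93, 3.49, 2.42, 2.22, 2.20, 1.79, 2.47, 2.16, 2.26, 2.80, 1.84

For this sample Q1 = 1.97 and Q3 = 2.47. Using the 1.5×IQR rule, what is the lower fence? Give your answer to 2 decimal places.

IQR = Q3 − Q1 = 2.47 − 1.97 = 0.50.
Lower fence = Q1 − 1.5·IQR = 1.97 − 0.75 = 1.22.
Upper fence = Q3 + 1.5·IQR = 2.47 + 0.75 = 3.22.

1.22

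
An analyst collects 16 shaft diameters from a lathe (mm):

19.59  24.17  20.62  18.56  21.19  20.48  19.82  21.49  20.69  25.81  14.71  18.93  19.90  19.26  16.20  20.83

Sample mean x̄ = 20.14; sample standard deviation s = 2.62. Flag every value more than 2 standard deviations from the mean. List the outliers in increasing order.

14.71, 25.81

Cutoffs at x̄ ± 2s: 20.14 ± 2·2.62 = [14.90, 25.38].
14.71: z = -2.07, |z| > 2 → outlier.
25.81: z = 2.16, |z| > 2 → outlier.
Every other value lies within [14.90, 25.38].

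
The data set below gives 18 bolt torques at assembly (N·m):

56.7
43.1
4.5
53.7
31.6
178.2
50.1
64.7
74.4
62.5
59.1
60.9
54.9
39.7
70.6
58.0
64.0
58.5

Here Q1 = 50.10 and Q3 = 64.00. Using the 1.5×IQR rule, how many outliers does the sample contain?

2

IQR = 13.90; fences at 50.10 − 20.85 = 29.25 and 64.00 + 20.85 = 84.85.
Outside the cutoffs: 4.5, 178.2.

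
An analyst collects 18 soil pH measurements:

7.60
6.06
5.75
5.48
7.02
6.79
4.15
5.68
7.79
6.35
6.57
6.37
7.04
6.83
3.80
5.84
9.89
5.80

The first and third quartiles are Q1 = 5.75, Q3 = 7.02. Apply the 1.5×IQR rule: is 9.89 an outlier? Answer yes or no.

IQR = Q3 − Q1 = 7.02 − 5.75 = 1.27.
Lower fence = Q1 − 1.5·IQR = 5.75 − 1.905 = 3.845.
Upper fence = Q3 + 1.5·IQR = 7.02 + 1.905 = 8.925.
9.89 lies above the upper fence.

yes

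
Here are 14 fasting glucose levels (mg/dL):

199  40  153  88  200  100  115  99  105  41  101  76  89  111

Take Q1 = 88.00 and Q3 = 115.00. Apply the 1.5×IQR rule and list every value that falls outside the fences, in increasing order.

IQR = Q3 − Q1 = 115.00 − 88.00 = 27.00.
Lower fence = Q1 − 1.5·IQR = 88.00 − 40.50 = 47.50.
Upper fence = Q3 + 1.5·IQR = 115.00 + 40.50 = 155.50.
40 < 47.50 → outlier.
41 < 47.50 → outlier.
199 > 155.50 → outlier.
200 > 155.50 → outlier.
All remaining values lie within [47.50, 155.50].

40, 41, 199, 200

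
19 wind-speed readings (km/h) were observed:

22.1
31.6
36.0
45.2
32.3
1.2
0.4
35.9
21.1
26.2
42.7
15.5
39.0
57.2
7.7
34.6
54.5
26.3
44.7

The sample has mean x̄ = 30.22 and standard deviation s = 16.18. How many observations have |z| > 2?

0

Cutoffs: x̄ ± 2s = [-2.14, 62.58].
Every value lies within the cutoffs.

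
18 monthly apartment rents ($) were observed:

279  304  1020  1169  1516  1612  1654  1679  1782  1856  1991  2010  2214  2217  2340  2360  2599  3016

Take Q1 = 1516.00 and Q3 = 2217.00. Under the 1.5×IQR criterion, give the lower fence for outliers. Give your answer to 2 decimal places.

464.50

IQR = Q3 − Q1 = 2217.00 − 1516.00 = 701.00.
Lower fence = Q1 − 1.5·IQR = 1516.00 − 1051.50 = 464.50.
Upper fence = Q3 + 1.5·IQR = 2217.00 + 1051.50 = 3268.50.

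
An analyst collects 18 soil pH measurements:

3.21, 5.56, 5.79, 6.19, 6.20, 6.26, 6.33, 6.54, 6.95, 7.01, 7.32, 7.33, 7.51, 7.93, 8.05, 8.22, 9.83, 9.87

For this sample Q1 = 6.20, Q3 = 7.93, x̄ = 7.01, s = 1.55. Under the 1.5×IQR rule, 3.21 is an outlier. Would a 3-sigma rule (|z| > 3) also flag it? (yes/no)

no

z = (3.21 − 7.01) / 1.55 = -2.45.
|z| = 2.45 ≤ 3.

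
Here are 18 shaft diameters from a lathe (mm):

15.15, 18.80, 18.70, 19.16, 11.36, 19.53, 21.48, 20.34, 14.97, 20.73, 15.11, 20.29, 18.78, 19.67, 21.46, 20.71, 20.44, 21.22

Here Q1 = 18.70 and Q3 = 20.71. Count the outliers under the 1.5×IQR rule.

4

IQR = 2.01; fences at 18.70 − 3.015 = 15.685 and 20.71 + 3.015 = 23.725.
Outside the cutoffs: 11.36, 14.97, 15.11, 15.15.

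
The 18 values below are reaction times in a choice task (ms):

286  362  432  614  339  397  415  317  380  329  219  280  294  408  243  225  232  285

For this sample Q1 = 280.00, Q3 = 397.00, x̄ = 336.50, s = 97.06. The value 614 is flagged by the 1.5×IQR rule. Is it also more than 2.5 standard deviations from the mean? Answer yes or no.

z = (614 − 336.50) / 97.06 = 2.86.
|z| = 2.86 > 2.5.

yes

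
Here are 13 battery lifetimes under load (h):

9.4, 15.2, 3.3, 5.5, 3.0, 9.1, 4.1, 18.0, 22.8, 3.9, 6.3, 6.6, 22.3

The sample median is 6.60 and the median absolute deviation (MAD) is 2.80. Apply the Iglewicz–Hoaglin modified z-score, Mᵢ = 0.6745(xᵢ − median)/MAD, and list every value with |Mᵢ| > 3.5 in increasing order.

|Mᵢ| > 3.5 ⇔ |xᵢ − 6.60| > 3.5·2.80/0.6745 = 14.53.
So outliers lie outside [-7.93, 21.13].
22.3: M = 3.78 → outlier.
22.8: M = 3.90 → outlier.

22.3, 22.8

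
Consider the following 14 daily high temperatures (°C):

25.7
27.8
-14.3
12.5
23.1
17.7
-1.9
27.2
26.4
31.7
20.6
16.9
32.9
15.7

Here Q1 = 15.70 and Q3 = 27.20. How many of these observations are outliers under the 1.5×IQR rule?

2

IQR = 11.50; fences at 15.70 − 17.25 = -1.55 and 27.20 + 17.25 = 44.45.
Outside the cutoffs: -14.3, -1.9.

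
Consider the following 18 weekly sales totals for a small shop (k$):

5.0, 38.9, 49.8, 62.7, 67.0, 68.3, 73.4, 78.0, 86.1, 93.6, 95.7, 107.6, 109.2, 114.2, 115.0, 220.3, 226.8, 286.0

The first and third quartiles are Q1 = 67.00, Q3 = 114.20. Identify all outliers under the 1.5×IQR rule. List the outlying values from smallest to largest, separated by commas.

220.3, 226.8, 286.0

IQR = Q3 − Q1 = 114.20 − 67.00 = 47.20.
Lower fence = Q1 − 1.5·IQR = 67.00 − 70.80 = -3.80.
Upper fence = Q3 + 1.5·IQR = 114.20 + 70.80 = 185.00.
220.3 > 185.00 → outlier.
226.8 > 185.00 → outlier.
286.0 > 185.00 → outlier.
All remaining values lie within [-3.80, 185.00].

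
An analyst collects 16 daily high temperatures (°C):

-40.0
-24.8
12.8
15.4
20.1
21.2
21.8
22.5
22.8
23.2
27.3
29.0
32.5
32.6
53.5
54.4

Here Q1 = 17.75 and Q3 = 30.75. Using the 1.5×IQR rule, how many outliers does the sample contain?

4

IQR = 13.00; fences at 17.75 − 19.50 = -1.75 and 30.75 + 19.50 = 50.25.
Outside the cutoffs: -40.0, -24.8, 53.5, 54.4.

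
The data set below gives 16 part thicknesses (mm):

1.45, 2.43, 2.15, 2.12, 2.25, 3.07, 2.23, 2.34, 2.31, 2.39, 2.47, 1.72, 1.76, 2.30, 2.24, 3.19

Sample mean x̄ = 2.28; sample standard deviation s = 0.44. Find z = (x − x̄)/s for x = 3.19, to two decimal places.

2.07

z = (3.19 − 2.28) / 0.44 = 2.07.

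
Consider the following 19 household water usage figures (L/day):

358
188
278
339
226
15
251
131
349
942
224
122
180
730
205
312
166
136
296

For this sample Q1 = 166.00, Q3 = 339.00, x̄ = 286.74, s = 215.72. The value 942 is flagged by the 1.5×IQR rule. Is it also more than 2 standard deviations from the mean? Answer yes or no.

yes

z = (942 − 286.74) / 215.72 = 3.04.
|z| = 3.04 > 2.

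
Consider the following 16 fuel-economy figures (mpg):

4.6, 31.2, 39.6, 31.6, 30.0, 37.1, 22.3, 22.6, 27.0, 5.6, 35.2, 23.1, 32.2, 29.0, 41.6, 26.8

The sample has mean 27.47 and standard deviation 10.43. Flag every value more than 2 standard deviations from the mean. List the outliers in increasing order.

4.6, 5.6

Cutoffs at x̄ ± 2s: 27.47 ± 2·10.43 = [6.61, 48.33].
4.6: z = -2.19, |z| > 2 → outlier.
5.6: z = -2.10, |z| > 2 → outlier.
Every other value lies within [6.61, 48.33].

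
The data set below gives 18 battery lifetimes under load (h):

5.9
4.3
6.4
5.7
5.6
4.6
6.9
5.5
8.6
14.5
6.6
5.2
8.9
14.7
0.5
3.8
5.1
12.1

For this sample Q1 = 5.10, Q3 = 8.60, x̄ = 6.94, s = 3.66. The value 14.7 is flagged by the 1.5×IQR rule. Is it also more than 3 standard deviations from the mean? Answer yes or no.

no

z = (14.7 − 6.94) / 3.66 = 2.12.
|z| = 2.12 ≤ 3.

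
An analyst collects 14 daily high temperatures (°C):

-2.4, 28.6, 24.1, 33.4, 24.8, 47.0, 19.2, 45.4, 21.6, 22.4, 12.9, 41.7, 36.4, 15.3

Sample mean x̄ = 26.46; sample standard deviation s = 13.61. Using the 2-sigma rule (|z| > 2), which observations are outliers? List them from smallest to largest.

Cutoffs at x̄ ± 2s: 26.46 ± 2·13.61 = [-0.76, 53.68].
-2.4: z = -2.12, |z| > 2 → outlier.
Every other value lies within [-0.76, 53.68].

-2.4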